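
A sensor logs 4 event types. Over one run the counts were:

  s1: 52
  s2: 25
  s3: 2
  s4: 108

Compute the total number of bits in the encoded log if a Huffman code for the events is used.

293

Build the Huffman tree bottom-up:
s3(2) + s2(25) → 27
27 + s1(52) → 79
79 + s4(108) → 187
The encoded length is the sum of every internal node's weight: 27 + 79 + 187 = 293 bits.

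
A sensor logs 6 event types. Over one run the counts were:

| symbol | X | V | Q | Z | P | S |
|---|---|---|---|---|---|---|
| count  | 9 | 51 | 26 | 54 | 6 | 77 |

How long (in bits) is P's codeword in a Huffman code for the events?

Repeatedly merge the two smallest:
P(6) + X(9) → 15
15 + Q(26) → 41
41 + V(51) → 92
Z(54) + S(77) → 131
92 + 131 → 223
P's leaf is at depth 4, giving a 4-bit codeword.

4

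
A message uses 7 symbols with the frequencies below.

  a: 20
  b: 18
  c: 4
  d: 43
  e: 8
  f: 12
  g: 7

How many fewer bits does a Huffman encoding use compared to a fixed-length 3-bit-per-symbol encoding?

56

Fixed-length: 3 bits × 112 symbols = 336 bits.
Huffman merges:
combine c(4), g(7) → 11
combine e(8), 11 → 19
combine f(12), b(18) → 30
combine 19, a(20) → 39
combine 30, 39 → 69
combine d(43), 69 → 112
Huffman total = 11 + 19 + 30 + 39 + 69 + 112 = 280 bits.
Saving = 336 − 280 = 56 bits.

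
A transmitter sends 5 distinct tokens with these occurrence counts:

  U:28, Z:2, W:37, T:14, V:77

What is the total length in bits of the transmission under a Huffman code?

Build the Huffman tree bottom-up:
merge Z(2) and T(14): 16
merge 16 and U(28): 44
merge W(37) and 44: 81
merge V(77) and 81: 158
The encoded length is the sum of every internal node's weight: 16 + 44 + 81 + 158 = 299 bits.

299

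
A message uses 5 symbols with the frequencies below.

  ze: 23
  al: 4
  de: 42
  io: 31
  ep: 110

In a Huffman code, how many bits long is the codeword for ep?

Huffman merges, smallest pair first:
combine al(4), ze(23) → 27
combine 27, io(31) → 58
combine de(42), 58 → 100
combine 100, ep(110) → 210
ep is merged only at the final step, so code length = 1.

1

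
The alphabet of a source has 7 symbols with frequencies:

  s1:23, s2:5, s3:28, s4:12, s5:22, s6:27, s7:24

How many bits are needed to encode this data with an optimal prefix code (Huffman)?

Greedily combine the two least-frequent nodes:
s2(5) + s4(12) → 17
17 + s5(22) → 39
s1(23) + s7(24) → 47
s6(27) + s3(28) → 55
39 + 47 → 86
55 + 86 → 141
Each symbol's bit-cost is frequency × depth; summing gives 385 bits (equivalently 17 + 39 + 47 + 55 + 86 + 141).

385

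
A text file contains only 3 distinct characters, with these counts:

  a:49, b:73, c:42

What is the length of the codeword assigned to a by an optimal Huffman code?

Repeatedly merge the two smallest:
combine c(42), a(49) → 91
combine b(73), 91 → 164
The subtree containing a is merged 2 times, so code length = 2.

2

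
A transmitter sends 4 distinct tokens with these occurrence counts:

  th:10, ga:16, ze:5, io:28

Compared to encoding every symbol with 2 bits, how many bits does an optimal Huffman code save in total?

13

Fixed-length: 2 bits × 59 symbols = 118 bits.
Huffman merges:
combine ze(5), th(10) → 15
combine 15, ga(16) → 31
combine io(28), 31 → 59
Huffman total = 15 + 31 + 59 = 105 bits.
Saving = 118 − 105 = 13 bits.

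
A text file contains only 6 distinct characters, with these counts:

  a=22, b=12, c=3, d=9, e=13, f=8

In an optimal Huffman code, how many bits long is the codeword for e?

2

Repeatedly merge the two smallest:
c(3) + f(8) → 11
d(9) + 11 → 20
b(12) + e(13) → 25
20 + a(22) → 42
25 + 42 → 67
e's leaf is at depth 2, giving a 2-bit codeword.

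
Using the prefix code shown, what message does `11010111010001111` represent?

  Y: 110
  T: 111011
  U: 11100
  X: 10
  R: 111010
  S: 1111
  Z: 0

YXRZZS

Read left to right; each codeword is recognised as soon as it completes (prefix code):
  110→Y | 10→X | 111010→R | 0→Z | 0→Z | 1111→S
Decoded message: YXRZZS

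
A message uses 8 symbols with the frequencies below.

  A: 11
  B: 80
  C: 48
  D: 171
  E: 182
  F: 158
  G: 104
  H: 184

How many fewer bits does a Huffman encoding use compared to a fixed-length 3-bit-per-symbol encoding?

168

Fixed-length: 3 bits × 938 symbols = 2814 bits.
Huffman merges:
combine A(11), C(48) → 59
combine 59, B(80) → 139
combine G(104), 139 → 243
combine F(158), D(171) → 329
combine E(182), H(184) → 366
combine 243, 329 → 572
combine 366, 572 → 938
Huffman total = 59 + 139 + 243 + 329 + 366 + 572 + 938 = 2646 bits.
Saving = 2814 − 2646 = 168 bits.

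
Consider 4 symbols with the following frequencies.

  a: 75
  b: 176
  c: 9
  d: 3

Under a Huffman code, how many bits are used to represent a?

2

Huffman merges, smallest pair first:
combine d(3), c(9) → 12
combine 12, a(75) → 87
combine 87, b(176) → 263
a's leaf is at depth 2, giving a 2-bit codeword.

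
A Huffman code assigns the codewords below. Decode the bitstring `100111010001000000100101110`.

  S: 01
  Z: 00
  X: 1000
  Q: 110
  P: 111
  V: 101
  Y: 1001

YQXXZSZVQ

Read left to right; each codeword is recognised as soon as it completes (prefix code):
  1001→Y | 110→Q | 1000→X | 1000→X | 00→Z | 01→S | 00→Z | 101→V | 110→Q
Decoded message: YQXXZSZVQ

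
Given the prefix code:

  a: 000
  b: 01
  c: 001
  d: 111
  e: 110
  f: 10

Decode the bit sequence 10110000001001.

feacc

Read left to right; each codeword is recognised as soon as it completes (prefix code):
  10→f | 110→e | 000→a | 001→c | 001→c
Decoded message: feacc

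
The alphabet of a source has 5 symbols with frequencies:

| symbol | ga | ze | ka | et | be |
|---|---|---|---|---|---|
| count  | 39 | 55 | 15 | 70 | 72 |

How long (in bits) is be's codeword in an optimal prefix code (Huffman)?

2

Build the tree from the bottom:
merge ka(15) and ga(39): 54
merge 54 and ze(55): 109
merge et(70) and be(72): 142
merge 109 and 142: 251
be sits 2 levels below the root, so its codeword is 2 bits.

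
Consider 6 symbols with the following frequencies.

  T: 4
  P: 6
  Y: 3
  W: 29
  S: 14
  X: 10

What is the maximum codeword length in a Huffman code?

5

Merge the two lowest-weight nodes at each step:
Y(3) + T(4) → 7
P(6) + 7 → 13
X(10) + 13 → 23
S(14) + 23 → 37
W(29) + 37 → 66
The rarest symbols sit at the bottom; the longest codeword is 5 bits.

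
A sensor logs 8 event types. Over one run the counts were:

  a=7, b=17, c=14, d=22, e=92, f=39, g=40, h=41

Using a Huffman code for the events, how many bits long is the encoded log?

742

Merge the two smallest weights repeatedly:
a(7) + c(14) → 21
b(17) + 21 → 38
d(22) + 38 → 60
f(39) + g(40) → 79
h(41) + 60 → 101
79 + e(92) → 171
101 + 171 → 272
The encoded length is the sum of every internal node's weight: 21 + 38 + 60 + 79 + 101 + 171 + 272 = 742 bits.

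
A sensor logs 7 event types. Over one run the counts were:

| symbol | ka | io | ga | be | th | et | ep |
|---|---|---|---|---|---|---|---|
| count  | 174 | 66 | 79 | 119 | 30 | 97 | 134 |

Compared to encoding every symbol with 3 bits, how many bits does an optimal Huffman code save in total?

Fixed-length: 3 bits × 699 symbols = 2097 bits.
Huffman merges:
combine th(30), io(66) → 96
combine ga(79), 96 → 175
combine et(97), be(119) → 216
combine ep(134), ka(174) → 308
combine 175, 216 → 391
combine 308, 391 → 699
Huffman total = 96 + 175 + 216 + 308 + 391 + 699 = 1885 bits.
Saving = 2097 − 1885 = 212 bits.

212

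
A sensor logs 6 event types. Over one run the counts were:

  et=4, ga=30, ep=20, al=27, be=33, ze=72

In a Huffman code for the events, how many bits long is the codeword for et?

Build the tree from the bottom:
combine et(4), ep(20) → 24
combine 24, al(27) → 51
combine ga(30), be(33) → 63
combine 51, 63 → 114
combine ze(72), 114 → 186
The subtree containing et is merged 4 times, so code length = 4.

4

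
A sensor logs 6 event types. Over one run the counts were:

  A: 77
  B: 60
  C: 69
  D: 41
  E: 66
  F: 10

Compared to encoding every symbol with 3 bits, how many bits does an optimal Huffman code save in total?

Fixed-length: 3 bits × 323 symbols = 969 bits.
Huffman merges:
combine F(10), D(41) → 51
combine 51, B(60) → 111
combine E(66), C(69) → 135
combine A(77), 111 → 188
combine 135, 188 → 323
Huffman total = 51 + 111 + 135 + 188 + 323 = 808 bits.
Saving = 969 − 808 = 161 bits.

161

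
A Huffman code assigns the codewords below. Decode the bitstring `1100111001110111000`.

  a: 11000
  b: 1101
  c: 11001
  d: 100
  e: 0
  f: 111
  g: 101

ccba

Read left to right; each codeword is recognised as soon as it completes (prefix code):
  11001→c | 11001→c | 1101→b | 11000→a
Decoded message: ccba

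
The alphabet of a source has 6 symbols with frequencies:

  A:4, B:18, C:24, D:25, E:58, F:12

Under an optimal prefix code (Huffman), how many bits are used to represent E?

Build the tree from the bottom:
merge A(4) and F(12): 16
merge 16 and B(18): 34
merge C(24) and D(25): 49
merge 34 and 49: 83
merge E(58) and 83: 141
E is a child of the root — depth 1, so its codeword is a single bit.

1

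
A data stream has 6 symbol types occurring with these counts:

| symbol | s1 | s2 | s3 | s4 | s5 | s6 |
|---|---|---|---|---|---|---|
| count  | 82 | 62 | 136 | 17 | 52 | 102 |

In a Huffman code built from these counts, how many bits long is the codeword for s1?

2

Build the tree from the bottom:
merge s4(17) and s5(52): 69
merge s2(62) and 69: 131
merge s1(82) and s6(102): 184
merge 131 and s3(136): 267
merge 184 and 267: 451
s1 sits 2 levels below the root, so its codeword is 2 bits.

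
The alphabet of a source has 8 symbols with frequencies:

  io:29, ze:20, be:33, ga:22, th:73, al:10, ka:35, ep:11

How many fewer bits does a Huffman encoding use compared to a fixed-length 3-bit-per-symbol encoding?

52

Fixed-length: 3 bits × 233 symbols = 699 bits.
Huffman merges:
al(10) + ep(11) → 21
ze(20) + 21 → 41
ga(22) + io(29) → 51
be(33) + ka(35) → 68
41 + 51 → 92
68 + th(73) → 141
92 + 141 → 233
Huffman total = 21 + 41 + 51 + 68 + 92 + 141 + 233 = 647 bits.
Saving = 699 − 647 = 52 bits.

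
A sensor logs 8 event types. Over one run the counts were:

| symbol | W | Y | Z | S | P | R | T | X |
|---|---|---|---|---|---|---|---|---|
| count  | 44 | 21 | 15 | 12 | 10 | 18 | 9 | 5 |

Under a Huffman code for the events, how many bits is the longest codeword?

4

Merge the two lowest-weight nodes at each step:
combine X(5), T(9) → 14
combine P(10), S(12) → 22
combine 14, Z(15) → 29
combine R(18), Y(21) → 39
combine 22, 29 → 51
combine 39, W(44) → 83
combine 51, 83 → 134
The first pair merged (X, T) ends up deepest, at depth 4.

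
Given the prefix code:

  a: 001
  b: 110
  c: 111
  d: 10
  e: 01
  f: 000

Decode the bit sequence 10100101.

Read left to right; each codeword is recognised as soon as it completes (prefix code):
  10→d | 10→d | 01→e | 01→e
Decoded message: ddee

ddee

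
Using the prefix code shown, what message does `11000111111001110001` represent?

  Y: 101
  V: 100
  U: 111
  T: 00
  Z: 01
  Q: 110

Read left to right; each codeword is recognised as soon as it completes (prefix code):
  110→Q | 00→T | 111→U | 111→U | 00→T | 111→U | 00→T | 01→Z
Decoded message: QTUUTUTZ

QTUUTUTZ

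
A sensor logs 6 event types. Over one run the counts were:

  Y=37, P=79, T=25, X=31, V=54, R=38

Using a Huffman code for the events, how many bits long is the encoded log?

Greedily combine the two least-frequent nodes:
combine T(25), X(31) → 56
combine Y(37), R(38) → 75
combine V(54), 56 → 110
combine 75, P(79) → 154
combine 110, 154 → 264
The encoded length is the sum of every internal node's weight: 56 + 75 + 110 + 154 + 264 = 659 bits.

659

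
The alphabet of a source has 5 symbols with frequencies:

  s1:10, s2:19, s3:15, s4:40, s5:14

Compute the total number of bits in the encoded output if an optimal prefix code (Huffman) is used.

Build the Huffman tree bottom-up:
combine s1(10), s5(14) → 24
combine s3(15), s2(19) → 34
combine 24, 34 → 58
combine s4(40), 58 → 98
The encoded length is the sum of every internal node's weight: 24 + 34 + 58 + 98 = 214 bits.

214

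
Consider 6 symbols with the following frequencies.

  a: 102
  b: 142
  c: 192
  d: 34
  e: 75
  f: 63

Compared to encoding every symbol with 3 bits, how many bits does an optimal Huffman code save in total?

Fixed-length: 3 bits × 608 symbols = 1824 bits.
Huffman merges:
d(34) + f(63) → 97
e(75) + 97 → 172
a(102) + b(142) → 244
172 + c(192) → 364
244 + 364 → 608
Huffman total = 97 + 172 + 244 + 364 + 608 = 1485 bits.
Saving = 1824 − 1485 = 339 bits.

339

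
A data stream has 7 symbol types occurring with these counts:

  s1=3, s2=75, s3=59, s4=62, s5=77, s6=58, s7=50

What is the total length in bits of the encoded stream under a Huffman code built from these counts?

1053

Greedily combine the two least-frequent nodes:
s1(3) + s7(50) → 53
53 + s6(58) → 111
s3(59) + s4(62) → 121
s2(75) + s5(77) → 152
111 + 121 → 232
152 + 232 → 384
Each symbol's bit-cost is frequency × depth; summing gives 1053 bits (equivalently 53 + 111 + 121 + 152 + 232 + 384).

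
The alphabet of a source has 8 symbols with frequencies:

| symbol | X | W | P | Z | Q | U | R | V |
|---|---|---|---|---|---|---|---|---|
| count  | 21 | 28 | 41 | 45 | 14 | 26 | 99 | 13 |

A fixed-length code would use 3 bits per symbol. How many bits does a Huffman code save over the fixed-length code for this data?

Fixed-length: 3 bits × 287 symbols = 861 bits.
Huffman merges:
V(13) + Q(14) → 27
X(21) + U(26) → 47
27 + W(28) → 55
P(41) + Z(45) → 86
47 + 55 → 102
86 + R(99) → 185
102 + 185 → 287
Huffman total = 27 + 47 + 55 + 86 + 102 + 185 + 287 = 789 bits.
Saving = 861 − 789 = 72 bits.

72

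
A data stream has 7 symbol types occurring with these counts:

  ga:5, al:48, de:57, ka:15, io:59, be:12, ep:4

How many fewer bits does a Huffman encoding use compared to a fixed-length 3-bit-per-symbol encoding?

Fixed-length: 3 bits × 200 symbols = 600 bits.
Huffman merges:
combine ep(4), ga(5) → 9
combine 9, be(12) → 21
combine ka(15), 21 → 36
combine 36, al(48) → 84
combine de(57), io(59) → 116
combine 84, 116 → 200
Huffman total = 9 + 21 + 36 + 84 + 116 + 200 = 466 bits.
Saving = 600 − 466 = 134 bits.

134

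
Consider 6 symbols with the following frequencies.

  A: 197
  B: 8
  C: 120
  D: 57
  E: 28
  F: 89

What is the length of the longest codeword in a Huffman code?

5

Merge the two lowest-weight nodes at each step:
combine B(8), E(28) → 36
combine 36, D(57) → 93
combine F(89), 93 → 182
combine C(120), 182 → 302
combine A(197), 302 → 499
The first pair merged (B, E) ends up deepest, at depth 5.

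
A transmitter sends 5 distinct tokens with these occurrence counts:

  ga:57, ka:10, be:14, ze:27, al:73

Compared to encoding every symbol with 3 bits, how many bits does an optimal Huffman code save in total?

179

Fixed-length: 3 bits × 181 symbols = 543 bits.
Huffman merges:
ka(10) + be(14) → 24
24 + ze(27) → 51
51 + ga(57) → 108
al(73) + 108 → 181
Huffman total = 24 + 51 + 108 + 181 = 364 bits.
Saving = 543 − 364 = 179 bits.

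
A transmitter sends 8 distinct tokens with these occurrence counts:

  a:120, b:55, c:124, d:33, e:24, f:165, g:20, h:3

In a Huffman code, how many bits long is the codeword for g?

6

Huffman merges, smallest pair first:
h(3) + g(20) → 23
23 + e(24) → 47
d(33) + 47 → 80
b(55) + 80 → 135
a(120) + c(124) → 244
135 + f(165) → 300
244 + 300 → 544
The subtree containing g is merged 6 times, so code length = 6.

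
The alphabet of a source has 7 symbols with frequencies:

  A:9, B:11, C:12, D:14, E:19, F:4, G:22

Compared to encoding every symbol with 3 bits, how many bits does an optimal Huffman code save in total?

28

Fixed-length: 3 bits × 91 symbols = 273 bits.
Huffman merges:
merge F(4) and A(9): 13
merge B(11) and C(12): 23
merge 13 and D(14): 27
merge E(19) and G(22): 41
merge 23 and 27: 50
merge 41 and 50: 91
Huffman total = 13 + 23 + 27 + 41 + 50 + 91 = 245 bits.
Saving = 273 − 245 = 28 bits.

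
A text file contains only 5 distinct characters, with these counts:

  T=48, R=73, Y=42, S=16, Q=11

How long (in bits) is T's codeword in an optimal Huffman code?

2

Huffman merges, smallest pair first:
merge Q(11) and S(16): 27
merge 27 and Y(42): 69
merge T(48) and 69: 117
merge R(73) and 117: 190
T sits 2 levels below the root, so its codeword is 2 bits.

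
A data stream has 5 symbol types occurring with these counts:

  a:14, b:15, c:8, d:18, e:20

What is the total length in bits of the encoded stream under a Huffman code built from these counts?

Build the Huffman tree bottom-up:
merge c(8) and a(14): 22
merge b(15) and d(18): 33
merge e(20) and 22: 42
merge 33 and 42: 75
Total encoded bits = sum of merged weights = 22 + 33 + 42 + 75 = 172.

172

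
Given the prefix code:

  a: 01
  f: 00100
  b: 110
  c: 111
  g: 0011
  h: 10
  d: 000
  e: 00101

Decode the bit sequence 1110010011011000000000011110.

cfbbdddch

Read left to right; each codeword is recognised as soon as it completes (prefix code):
  111→c | 00100→f | 110→b | 110→b | 000→d | 000→d | 000→d | 111→c | 10→h
Decoded message: cfbbdddch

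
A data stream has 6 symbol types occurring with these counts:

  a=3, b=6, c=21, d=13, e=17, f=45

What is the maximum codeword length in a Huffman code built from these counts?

Merge the two lowest-weight nodes at each step:
combine a(3), b(6) → 9
combine 9, d(13) → 22
combine e(17), c(21) → 38
combine 22, 38 → 60
combine f(45), 60 → 105
Maximum depth reached is 4.

4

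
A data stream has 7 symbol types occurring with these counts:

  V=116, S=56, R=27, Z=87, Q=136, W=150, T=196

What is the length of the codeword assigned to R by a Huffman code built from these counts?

4

Huffman merges, smallest pair first:
combine R(27), S(56) → 83
combine 83, Z(87) → 170
combine V(116), Q(136) → 252
combine W(150), 170 → 320
combine T(196), 252 → 448
combine 320, 448 → 768
R's leaf is at depth 4, giving a 4-bit codeword.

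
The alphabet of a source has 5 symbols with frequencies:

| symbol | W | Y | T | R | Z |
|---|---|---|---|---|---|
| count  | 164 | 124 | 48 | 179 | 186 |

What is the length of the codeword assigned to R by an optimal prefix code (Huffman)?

2

Huffman merges, smallest pair first:
merge T(48) and Y(124): 172
merge W(164) and 172: 336
merge R(179) and Z(186): 365
merge 336 and 365: 701
R sits 2 levels below the root, so its codeword is 2 bits.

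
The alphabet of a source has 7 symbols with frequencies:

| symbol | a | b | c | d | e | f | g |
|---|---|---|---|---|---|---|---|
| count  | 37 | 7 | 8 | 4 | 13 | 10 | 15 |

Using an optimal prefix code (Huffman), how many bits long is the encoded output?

237

Merge the two smallest weights repeatedly:
d(4) + b(7) → 11
c(8) + f(10) → 18
11 + e(13) → 24
g(15) + 18 → 33
24 + 33 → 57
a(37) + 57 → 94
The encoded length is the sum of every internal node's weight: 11 + 18 + 24 + 33 + 57 + 94 = 237 bits.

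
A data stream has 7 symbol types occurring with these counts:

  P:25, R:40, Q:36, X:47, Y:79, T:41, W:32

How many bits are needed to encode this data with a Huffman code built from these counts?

Greedily combine the two least-frequent nodes:
merge P(25) and W(32): 57
merge Q(36) and R(40): 76
merge T(41) and X(47): 88
merge 57 and 76: 133
merge Y(79) and 88: 167
merge 133 and 167: 300
Each symbol's bit-cost is frequency × depth; summing gives 821 bits (equivalently 57 + 76 + 88 + 133 + 167 + 300).

821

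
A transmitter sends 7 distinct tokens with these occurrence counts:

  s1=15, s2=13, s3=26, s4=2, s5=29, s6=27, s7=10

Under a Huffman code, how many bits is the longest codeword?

Merge the two lowest-weight nodes at each step:
s4(2) + s7(10) → 12
12 + s2(13) → 25
s1(15) + 25 → 40
s3(26) + s6(27) → 53
s5(29) + 40 → 69
53 + 69 → 122
Maximum depth reached is 5.

5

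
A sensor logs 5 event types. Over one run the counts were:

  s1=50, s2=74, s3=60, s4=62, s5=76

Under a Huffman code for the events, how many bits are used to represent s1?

Build the tree from the bottom:
s1(50) + s3(60) → 110
s4(62) + s2(74) → 136
s5(76) + 110 → 186
136 + 186 → 322
s1's leaf is at depth 3, giving a 3-bit codeword.

3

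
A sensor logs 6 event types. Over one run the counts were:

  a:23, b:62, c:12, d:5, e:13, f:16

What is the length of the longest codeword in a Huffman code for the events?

Merge the two lowest-weight nodes at each step:
combine d(5), c(12) → 17
combine e(13), f(16) → 29
combine 17, a(23) → 40
combine 29, 40 → 69
combine b(62), 69 → 131
The rarest symbols sit at the bottom; the longest codeword is 4 bits.

4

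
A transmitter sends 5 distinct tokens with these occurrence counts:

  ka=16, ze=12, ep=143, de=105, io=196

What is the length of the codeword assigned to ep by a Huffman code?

2

Build the tree from the bottom:
merge ze(12) and ka(16): 28
merge 28 and de(105): 133
merge 133 and ep(143): 276
merge io(196) and 276: 472
ep sits 2 levels below the root, so its codeword is 2 bits.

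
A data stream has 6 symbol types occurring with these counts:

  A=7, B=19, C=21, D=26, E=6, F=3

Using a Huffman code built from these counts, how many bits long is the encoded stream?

189

Merge the two smallest weights repeatedly:
merge F(3) and E(6): 9
merge A(7) and 9: 16
merge 16 and B(19): 35
merge C(21) and D(26): 47
merge 35 and 47: 82
Each symbol's bit-cost is frequency × depth; summing gives 189 bits (equivalently 9 + 16 + 35 + 47 + 82).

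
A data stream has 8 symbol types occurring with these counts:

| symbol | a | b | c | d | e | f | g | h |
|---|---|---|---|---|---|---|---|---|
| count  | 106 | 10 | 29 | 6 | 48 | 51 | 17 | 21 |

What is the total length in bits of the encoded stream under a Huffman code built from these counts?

751

Greedily combine the two least-frequent nodes:
merge d(6) and b(10): 16
merge 16 and g(17): 33
merge h(21) and c(29): 50
merge 33 and e(48): 81
merge 50 and f(51): 101
merge 81 and 101: 182
merge a(106) and 182: 288
Total encoded bits = sum of merged weights = 16 + 33 + 50 + 81 + 101 + 182 + 288 = 751.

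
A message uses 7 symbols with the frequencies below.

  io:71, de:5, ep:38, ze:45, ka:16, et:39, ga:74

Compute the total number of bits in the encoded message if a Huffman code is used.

Greedily combine the two least-frequent nodes:
combine de(5), ka(16) → 21
combine 21, ep(38) → 59
combine et(39), ze(45) → 84
combine 59, io(71) → 130
combine ga(74), 84 → 158
combine 130, 158 → 288
Total encoded bits = sum of merged weights = 21 + 59 + 84 + 130 + 158 + 288 = 740.

740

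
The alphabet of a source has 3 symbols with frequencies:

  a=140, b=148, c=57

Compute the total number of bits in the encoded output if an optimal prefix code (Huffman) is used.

Merge the two smallest weights repeatedly:
combine c(57), a(140) → 197
combine b(148), 197 → 345
Total encoded bits = sum of merged weights = 197 + 345 = 542.

542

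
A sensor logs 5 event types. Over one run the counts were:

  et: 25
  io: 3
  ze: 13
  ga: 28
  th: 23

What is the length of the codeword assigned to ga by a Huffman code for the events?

Huffman merges, smallest pair first:
merge io(3) and ze(13): 16
merge 16 and th(23): 39
merge et(25) and ga(28): 53
merge 39 and 53: 92
ga sits 2 levels below the root, so its codeword is 2 bits.

2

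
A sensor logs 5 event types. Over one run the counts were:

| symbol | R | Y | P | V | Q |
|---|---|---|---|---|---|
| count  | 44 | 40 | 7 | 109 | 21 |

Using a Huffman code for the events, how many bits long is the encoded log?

429

Build the Huffman tree bottom-up:
combine P(7), Q(21) → 28
combine 28, Y(40) → 68
combine R(44), 68 → 112
combine V(109), 112 → 221
The encoded length is the sum of every internal node's weight: 28 + 68 + 112 + 221 = 429 bits.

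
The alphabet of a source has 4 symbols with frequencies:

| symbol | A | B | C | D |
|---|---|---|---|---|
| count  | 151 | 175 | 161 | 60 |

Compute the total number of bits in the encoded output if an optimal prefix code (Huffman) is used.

1094

Merge the two smallest weights repeatedly:
D(60) + A(151) → 211
C(161) + B(175) → 336
211 + 336 → 547
Total encoded bits = sum of merged weights = 211 + 336 + 547 = 1094.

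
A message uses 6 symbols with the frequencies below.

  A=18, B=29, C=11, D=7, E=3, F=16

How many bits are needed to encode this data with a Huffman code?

199

Merge the two smallest weights repeatedly:
E(3) + D(7) → 10
10 + C(11) → 21
F(16) + A(18) → 34
21 + B(29) → 50
34 + 50 → 84
Each symbol's bit-cost is frequency × depth; summing gives 199 bits (equivalently 10 + 21 + 34 + 50 + 84).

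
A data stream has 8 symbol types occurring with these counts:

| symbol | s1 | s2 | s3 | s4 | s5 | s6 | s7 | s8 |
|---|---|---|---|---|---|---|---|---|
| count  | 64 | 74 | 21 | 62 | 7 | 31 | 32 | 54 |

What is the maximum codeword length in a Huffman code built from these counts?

Merge the two lowest-weight nodes at each step:
merge s5(7) and s3(21): 28
merge 28 and s6(31): 59
merge s7(32) and s8(54): 86
merge 59 and s4(62): 121
merge s1(64) and s2(74): 138
merge 86 and 121: 207
merge 138 and 207: 345
The first pair merged (s5, s3) ends up deepest, at depth 5.

5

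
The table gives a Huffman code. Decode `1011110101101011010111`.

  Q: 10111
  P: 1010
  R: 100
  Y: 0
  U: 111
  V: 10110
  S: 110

Read left to right; each codeword is recognised as soon as it completes (prefix code):
  10111→Q | 1010→P | 110→S | 10110→V | 10111→Q
Decoded message: QPSVQ

QPSVQ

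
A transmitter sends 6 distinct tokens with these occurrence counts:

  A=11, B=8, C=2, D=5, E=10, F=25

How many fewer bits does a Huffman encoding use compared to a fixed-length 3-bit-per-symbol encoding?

43

Fixed-length: 3 bits × 61 symbols = 183 bits.
Huffman merges:
combine C(2), D(5) → 7
combine 7, B(8) → 15
combine E(10), A(11) → 21
combine 15, 21 → 36
combine F(25), 36 → 61
Huffman total = 7 + 15 + 21 + 36 + 61 = 140 bits.
Saving = 183 − 140 = 43 bits.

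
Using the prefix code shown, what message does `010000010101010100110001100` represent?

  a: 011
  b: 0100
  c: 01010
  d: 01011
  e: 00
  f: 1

Read left to right; each codeword is recognised as soon as it completes (prefix code):
  0100→b | 00→e | 01010→c | 1→f | 01010→c | 011→a | 00→e | 011→a | 00→e
Decoded message: becfcaeae

becfcaeae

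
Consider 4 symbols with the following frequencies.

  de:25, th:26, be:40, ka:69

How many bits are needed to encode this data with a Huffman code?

302

Merge the two smallest weights repeatedly:
merge de(25) and th(26): 51
merge be(40) and 51: 91
merge ka(69) and 91: 160
Total encoded bits = sum of merged weights = 51 + 91 + 160 = 302.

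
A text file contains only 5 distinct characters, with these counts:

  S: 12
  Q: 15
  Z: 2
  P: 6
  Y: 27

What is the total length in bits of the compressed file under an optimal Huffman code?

125

Merge the two smallest weights repeatedly:
Z(2) + P(6) → 8
8 + S(12) → 20
Q(15) + 20 → 35
Y(27) + 35 → 62
Each symbol's bit-cost is frequency × depth; summing gives 125 bits (equivalently 8 + 20 + 35 + 62).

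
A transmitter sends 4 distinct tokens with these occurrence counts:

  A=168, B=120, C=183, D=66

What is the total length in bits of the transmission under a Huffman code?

Build the Huffman tree bottom-up:
D(66) + B(120) → 186
A(168) + C(183) → 351
186 + 351 → 537
Total encoded bits = sum of merged weights = 186 + 351 + 537 = 1074.

1074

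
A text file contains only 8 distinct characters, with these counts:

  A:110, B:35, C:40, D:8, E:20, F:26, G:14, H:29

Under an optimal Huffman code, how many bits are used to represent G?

5

Build the tree from the bottom:
D(8) + G(14) → 22
E(20) + 22 → 42
F(26) + H(29) → 55
B(35) + C(40) → 75
42 + 55 → 97
75 + 97 → 172
A(110) + 172 → 282
G's leaf is at depth 5, giving a 5-bit codeword.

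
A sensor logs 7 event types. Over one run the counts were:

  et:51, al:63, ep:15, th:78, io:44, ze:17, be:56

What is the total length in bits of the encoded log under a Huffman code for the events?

863

Build the Huffman tree bottom-up:
merge ep(15) and ze(17): 32
merge 32 and io(44): 76
merge et(51) and be(56): 107
merge al(63) and 76: 139
merge th(78) and 107: 185
merge 139 and 185: 324
Each symbol's bit-cost is frequency × depth; summing gives 863 bits (equivalently 32 + 76 + 107 + 139 + 185 + 324).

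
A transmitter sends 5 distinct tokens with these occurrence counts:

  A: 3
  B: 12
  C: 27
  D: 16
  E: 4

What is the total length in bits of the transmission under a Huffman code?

Greedily combine the two least-frequent nodes:
A(3) + E(4) → 7
7 + B(12) → 19
D(16) + 19 → 35
C(27) + 35 → 62
Total encoded bits = sum of merged weights = 7 + 19 + 35 + 62 = 123.

123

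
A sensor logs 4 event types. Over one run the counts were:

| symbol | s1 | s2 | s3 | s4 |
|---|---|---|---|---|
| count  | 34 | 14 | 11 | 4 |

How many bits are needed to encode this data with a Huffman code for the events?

Build the Huffman tree bottom-up:
s4(4) + s3(11) → 15
s2(14) + 15 → 29
29 + s1(34) → 63
Each symbol's bit-cost is frequency × depth; summing gives 107 bits (equivalently 15 + 29 + 63).

107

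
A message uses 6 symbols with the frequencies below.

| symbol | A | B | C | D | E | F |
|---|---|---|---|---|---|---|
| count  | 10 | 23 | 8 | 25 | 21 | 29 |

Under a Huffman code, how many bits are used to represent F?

2

Repeatedly merge the two smallest:
merge C(8) and A(10): 18
merge 18 and E(21): 39
merge B(23) and D(25): 48
merge F(29) and 39: 68
merge 48 and 68: 116
F's leaf is at depth 2, giving a 2-bit codeword.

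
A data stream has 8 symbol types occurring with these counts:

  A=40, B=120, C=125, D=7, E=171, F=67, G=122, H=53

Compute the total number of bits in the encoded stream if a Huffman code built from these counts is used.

1966

Build the Huffman tree bottom-up:
D(7) + A(40) → 47
47 + H(53) → 100
F(67) + 100 → 167
B(120) + G(122) → 242
C(125) + 167 → 292
E(171) + 242 → 413
292 + 413 → 705
Each symbol's bit-cost is frequency × depth; summing gives 1966 bits (equivalently 47 + 100 + 167 + 242 + 292 + 413 + 705).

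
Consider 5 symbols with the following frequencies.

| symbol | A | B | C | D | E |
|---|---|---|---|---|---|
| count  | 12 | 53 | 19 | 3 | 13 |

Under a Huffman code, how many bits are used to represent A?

Build the tree from the bottom:
D(3) + A(12) → 15
E(13) + 15 → 28
C(19) + 28 → 47
47 + B(53) → 100
A sits 4 levels below the root, so its codeword is 4 bits.

4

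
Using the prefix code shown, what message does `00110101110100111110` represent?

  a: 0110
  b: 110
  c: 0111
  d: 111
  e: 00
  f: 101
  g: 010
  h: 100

ebfbhdb

Read left to right; each codeword is recognised as soon as it completes (prefix code):
  00→e | 110→b | 101→f | 110→b | 100→h | 111→d | 110→b
Decoded message: ebfbhdb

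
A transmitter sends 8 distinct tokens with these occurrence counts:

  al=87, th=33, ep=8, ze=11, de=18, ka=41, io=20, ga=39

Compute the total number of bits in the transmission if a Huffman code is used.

Merge the two smallest weights repeatedly:
merge ep(8) and ze(11): 19
merge de(18) and 19: 37
merge io(20) and th(33): 53
merge 37 and ga(39): 76
merge ka(41) and 53: 94
merge 76 and al(87): 163
merge 94 and 163: 257
Total encoded bits = sum of merged weights = 19 + 37 + 53 + 76 + 94 + 163 + 257 = 699.

699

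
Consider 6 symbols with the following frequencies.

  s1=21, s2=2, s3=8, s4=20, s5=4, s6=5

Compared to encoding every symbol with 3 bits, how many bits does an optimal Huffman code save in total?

Fixed-length: 3 bits × 60 symbols = 180 bits.
Huffman merges:
s2(2) + s5(4) → 6
s6(5) + 6 → 11
s3(8) + 11 → 19
19 + s4(20) → 39
s1(21) + 39 → 60
Huffman total = 6 + 11 + 19 + 39 + 60 = 135 bits.
Saving = 180 − 135 = 45 bits.

45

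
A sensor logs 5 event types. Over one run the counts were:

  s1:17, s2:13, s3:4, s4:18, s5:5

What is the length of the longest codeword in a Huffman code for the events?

3

Merge the two lowest-weight nodes at each step:
combine s3(4), s5(5) → 9
combine 9, s2(13) → 22
combine s1(17), s4(18) → 35
combine 22, 35 → 57
The first pair merged (s3, s5) ends up deepest, at depth 3.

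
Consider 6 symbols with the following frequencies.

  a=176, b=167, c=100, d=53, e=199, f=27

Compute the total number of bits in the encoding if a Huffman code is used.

1704

Merge the two smallest weights repeatedly:
merge f(27) and d(53): 80
merge 80 and c(100): 180
merge b(167) and a(176): 343
merge 180 and e(199): 379
merge 343 and 379: 722
Each symbol's bit-cost is frequency × depth; summing gives 1704 bits (equivalently 80 + 180 + 343 + 379 + 722).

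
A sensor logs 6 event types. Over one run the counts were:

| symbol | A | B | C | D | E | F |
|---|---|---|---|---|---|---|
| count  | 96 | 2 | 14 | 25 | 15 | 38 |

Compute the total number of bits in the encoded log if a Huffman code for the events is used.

Greedily combine the two least-frequent nodes:
B(2) + C(14) → 16
E(15) + 16 → 31
D(25) + 31 → 56
F(38) + 56 → 94
94 + A(96) → 190
Total encoded bits = sum of merged weights = 16 + 31 + 56 + 94 + 190 = 387.

387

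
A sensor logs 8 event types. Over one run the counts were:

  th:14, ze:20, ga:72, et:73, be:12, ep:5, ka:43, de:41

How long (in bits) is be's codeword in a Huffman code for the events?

5

Huffman merges, smallest pair first:
combine ep(5), be(12) → 17
combine th(14), 17 → 31
combine ze(20), 31 → 51
combine de(41), ka(43) → 84
combine 51, ga(72) → 123
combine et(73), 84 → 157
combine 123, 157 → 280
be sits 5 levels below the root, so its codeword is 5 bits.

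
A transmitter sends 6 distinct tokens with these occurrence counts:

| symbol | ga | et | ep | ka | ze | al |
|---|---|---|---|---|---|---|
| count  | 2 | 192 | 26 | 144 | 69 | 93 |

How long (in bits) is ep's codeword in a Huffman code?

Repeatedly merge the two smallest:
merge ga(2) and ep(26): 28
merge 28 and ze(69): 97
merge al(93) and 97: 190
merge ka(144) and 190: 334
merge et(192) and 334: 526
The subtree containing ep is merged 5 times, so code length = 5.

5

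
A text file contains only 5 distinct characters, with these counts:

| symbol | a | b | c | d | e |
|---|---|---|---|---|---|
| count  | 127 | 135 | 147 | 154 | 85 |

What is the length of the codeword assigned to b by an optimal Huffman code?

2

Build the tree from the bottom:
e(85) + a(127) → 212
b(135) + c(147) → 282
d(154) + 212 → 366
282 + 366 → 648
The subtree containing b is merged 2 times, so code length = 2.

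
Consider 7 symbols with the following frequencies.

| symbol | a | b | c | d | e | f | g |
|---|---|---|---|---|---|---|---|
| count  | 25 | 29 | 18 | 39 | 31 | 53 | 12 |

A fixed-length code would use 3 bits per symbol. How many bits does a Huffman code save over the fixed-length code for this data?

Fixed-length: 3 bits × 207 symbols = 621 bits.
Huffman merges:
merge g(12) and c(18): 30
merge a(25) and b(29): 54
merge 30 and e(31): 61
merge d(39) and f(53): 92
merge 54 and 61: 115
merge 92 and 115: 207
Huffman total = 30 + 54 + 61 + 92 + 115 + 207 = 559 bits.
Saving = 621 − 559 = 62 bits.

62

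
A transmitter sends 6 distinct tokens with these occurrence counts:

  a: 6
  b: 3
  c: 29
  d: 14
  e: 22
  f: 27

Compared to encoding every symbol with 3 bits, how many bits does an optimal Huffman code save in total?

69

Fixed-length: 3 bits × 101 symbols = 303 bits.
Huffman merges:
combine b(3), a(6) → 9
combine 9, d(14) → 23
combine e(22), 23 → 45
combine f(27), c(29) → 56
combine 45, 56 → 101
Huffman total = 9 + 23 + 45 + 56 + 101 = 234 bits.
Saving = 303 − 234 = 69 bits.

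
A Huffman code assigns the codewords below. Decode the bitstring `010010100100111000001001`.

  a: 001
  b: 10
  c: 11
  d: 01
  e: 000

Read left to right; each codeword is recognised as soon as it completes (prefix code):
  01→d | 001→a | 01→d | 001→a | 001→a | 11→c | 000→e | 001→a | 001→a
Decoded message: dadaaceaa

dadaaceaa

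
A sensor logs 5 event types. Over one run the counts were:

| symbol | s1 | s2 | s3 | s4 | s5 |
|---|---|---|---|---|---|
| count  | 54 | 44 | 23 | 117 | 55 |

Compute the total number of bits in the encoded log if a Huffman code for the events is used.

645

Greedily combine the two least-frequent nodes:
s3(23) + s2(44) → 67
s1(54) + s5(55) → 109
67 + 109 → 176
s4(117) + 176 → 293
Total encoded bits = sum of merged weights = 67 + 109 + 176 + 293 = 645.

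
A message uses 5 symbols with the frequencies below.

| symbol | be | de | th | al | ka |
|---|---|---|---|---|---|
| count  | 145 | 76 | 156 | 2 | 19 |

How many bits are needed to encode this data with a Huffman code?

758

Merge the two smallest weights repeatedly:
combine al(2), ka(19) → 21
combine 21, de(76) → 97
combine 97, be(145) → 242
combine th(156), 242 → 398
Total encoded bits = sum of merged weights = 21 + 97 + 242 + 398 = 758.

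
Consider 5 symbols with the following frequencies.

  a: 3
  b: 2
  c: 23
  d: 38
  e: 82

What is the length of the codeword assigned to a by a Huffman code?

Huffman merges, smallest pair first:
combine b(2), a(3) → 5
combine 5, c(23) → 28
combine 28, d(38) → 66
combine 66, e(82) → 148
a's leaf is at depth 4, giving a 4-bit codeword.

4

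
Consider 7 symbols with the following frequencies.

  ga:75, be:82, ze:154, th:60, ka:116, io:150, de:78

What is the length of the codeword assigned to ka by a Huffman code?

Huffman merges, smallest pair first:
combine th(60), ga(75) → 135
combine de(78), be(82) → 160
combine ka(116), 135 → 251
combine io(150), ze(154) → 304
combine 160, 251 → 411
combine 304, 411 → 715
ka sits 3 levels below the root, so its codeword is 3 bits.

3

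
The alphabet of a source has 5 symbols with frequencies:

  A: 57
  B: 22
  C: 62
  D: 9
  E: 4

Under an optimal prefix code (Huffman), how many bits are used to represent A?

2

Repeatedly merge the two smallest:
E(4) + D(9) → 13
13 + B(22) → 35
35 + A(57) → 92
C(62) + 92 → 154
The subtree containing A is merged 2 times, so code length = 2.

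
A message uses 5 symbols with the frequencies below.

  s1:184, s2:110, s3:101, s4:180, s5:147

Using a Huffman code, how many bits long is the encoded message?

Greedily combine the two least-frequent nodes:
merge s3(101) and s2(110): 211
merge s5(147) and s4(180): 327
merge s1(184) and 211: 395
merge 327 and 395: 722
The encoded length is the sum of every internal node's weight: 211 + 327 + 395 + 722 = 1655 bits.

1655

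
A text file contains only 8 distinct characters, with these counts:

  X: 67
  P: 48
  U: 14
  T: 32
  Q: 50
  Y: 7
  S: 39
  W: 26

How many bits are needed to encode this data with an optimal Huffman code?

800

Build the Huffman tree bottom-up:
Y(7) + U(14) → 21
21 + W(26) → 47
T(32) + S(39) → 71
47 + P(48) → 95
Q(50) + X(67) → 117
71 + 95 → 166
117 + 166 → 283
Each symbol's bit-cost is frequency × depth; summing gives 800 bits (equivalently 21 + 47 + 71 + 95 + 117 + 166 + 283).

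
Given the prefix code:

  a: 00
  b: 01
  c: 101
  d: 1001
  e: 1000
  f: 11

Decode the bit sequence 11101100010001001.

fceed

Read left to right; each codeword is recognised as soon as it completes (prefix code):
  11→f | 101→c | 1000→e | 1000→e | 1001→d
Decoded message: fceed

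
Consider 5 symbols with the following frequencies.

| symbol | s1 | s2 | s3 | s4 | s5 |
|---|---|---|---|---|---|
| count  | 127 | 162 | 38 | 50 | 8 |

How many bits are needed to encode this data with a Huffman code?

Merge the two smallest weights repeatedly:
combine s5(8), s3(38) → 46
combine 46, s4(50) → 96
combine 96, s1(127) → 223
combine s2(162), 223 → 385
Each symbol's bit-cost is frequency × depth; summing gives 750 bits (equivalently 46 + 96 + 223 + 385).

750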